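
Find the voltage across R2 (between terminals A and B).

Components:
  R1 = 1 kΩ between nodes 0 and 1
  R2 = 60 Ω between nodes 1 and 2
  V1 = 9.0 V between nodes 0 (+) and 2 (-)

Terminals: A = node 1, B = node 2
R1 and R2 are in series across V1 (node 0 → node 1 → node 2), and the output A–B is taken across R2, so this is a voltage divider.
Series current: I = V1/(R1 + R2) = 9/(1000 + 60) = 9/1060 = 0.008491 A
V_R2 = I × R2 = V1 × R2/(R1 + R2) = 9 × 60/1060 = 0.5094 V

Final answer: 0.5094 V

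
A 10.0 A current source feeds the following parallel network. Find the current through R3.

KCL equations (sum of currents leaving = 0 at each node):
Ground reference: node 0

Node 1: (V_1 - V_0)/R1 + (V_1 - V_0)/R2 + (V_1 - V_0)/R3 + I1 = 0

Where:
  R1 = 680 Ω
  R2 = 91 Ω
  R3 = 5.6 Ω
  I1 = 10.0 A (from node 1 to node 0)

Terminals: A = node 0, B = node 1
All resistors sit directly between nodes 0 and 1, so they are in parallel and share one voltage V; the full source current 10 A splits among them.
1/R_par = 1/680 + 1/91 + 1/5.6 = 0.191 S  =>  R_par = 5.235 Ω
V = I × R_par = 10 × 5.235 = 52.35 V
I_R3 = V/R3 = 52.35/5.6 = 9.348 A

Final answer: 9.348 A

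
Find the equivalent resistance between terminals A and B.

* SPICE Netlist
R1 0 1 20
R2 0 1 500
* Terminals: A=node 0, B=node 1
Reduce the network between node 0 (A) and node 1 (B) by series/parallel combination:
  Rp1 = R1 ‖ R2 (parallel, both between nodes 0 and 1) = 1/(1/20 + 1/500) = 19.23 Ω
R_eq = 19.23 Ω

Final answer: 19.23 Ω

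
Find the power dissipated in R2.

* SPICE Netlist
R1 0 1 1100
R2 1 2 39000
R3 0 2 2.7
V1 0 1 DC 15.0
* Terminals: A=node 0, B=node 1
Nodal analysis, taking node 1 as the 0 V reference.
Source V1 fixes V_0 = 15 V.
KCL at each unknown node (sum of currents leaving = 0; resistances in Ω):
  Node 2: (V_2 - 0)/39000 + (V_2 - 15)/2.7 = 0
Collecting terms: 0.3704 × V_2 = 5.556  =>  V_2 = 15 V
I_R2 = (V_1 - V_2)/R2 = (0 - 15)/39000 = -0.0003846 A
P_R2 = I_R2² × R2 = (-0.0003846)² × 39000 = 0.005768 W

Final answer: 0.005768 W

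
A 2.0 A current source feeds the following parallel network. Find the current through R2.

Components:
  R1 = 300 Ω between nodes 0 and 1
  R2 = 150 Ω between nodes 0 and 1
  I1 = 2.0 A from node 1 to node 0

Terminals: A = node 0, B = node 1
All resistors sit directly between nodes 0 and 1, so they are in parallel and share one voltage V; the full source current 2 A splits among them.
1/R_par = 1/300 + 1/150 = 0.01 S  =>  R_par = 100 Ω
V = I × R_par = 2 × 100 = 200 V
I_R2 = V/R2 = 200/150 = 1.333 A

Final answer: 1.333 A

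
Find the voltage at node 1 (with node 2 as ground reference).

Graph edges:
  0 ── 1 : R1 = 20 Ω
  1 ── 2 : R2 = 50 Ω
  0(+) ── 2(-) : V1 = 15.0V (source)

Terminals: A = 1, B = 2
Nodal analysis, taking node 2 as the 0 V reference.
Source V1 fixes V_0 = 15 V.
KCL at each unknown node (sum of currents leaving = 0; resistances in Ω):
  Node 1: (V_1 - 15)/20 + (V_1 - 0)/50 = 0
Collecting terms: 0.07 × V_1 = 0.75  =>  V_1 = 10.71 V
The requested potential is V_1 = 10.71 V.

Final answer: V_1 = 10.71 V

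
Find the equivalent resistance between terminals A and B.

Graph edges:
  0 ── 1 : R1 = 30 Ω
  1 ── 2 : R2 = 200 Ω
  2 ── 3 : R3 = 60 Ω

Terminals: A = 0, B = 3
Reduce the network between node 0 (A) and node 3 (B) by series/parallel combination:
  Rs1 = R1 + R2 (series, joined only at node 1) = 30 + 200 = 230 Ω
  Rs2 = R3 + Rs1 (series, joined only at node 2) = 60 + 230 = 290 Ω
R_eq = 290 Ω

Final answer: 290 Ω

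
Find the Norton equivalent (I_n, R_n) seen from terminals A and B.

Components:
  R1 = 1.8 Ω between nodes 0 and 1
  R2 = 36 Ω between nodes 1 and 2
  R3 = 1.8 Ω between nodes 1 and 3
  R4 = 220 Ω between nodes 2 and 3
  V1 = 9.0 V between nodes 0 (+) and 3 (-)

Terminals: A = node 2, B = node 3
Find the Thévenin equivalent first; then I_n = V_th/R_th and R_n = R_th.
Step 1 — V_th is the open-circuit voltage V_A - V_B (nothing connected across the terminals).
Nodal analysis, taking node 3 as the 0 V reference.
Source V1 fixes V_0 = 9 V.
KCL at each unknown node (sum of currents leaving = 0; resistances in Ω):
  Node 1: (V_1 - 9)/1.8 + (V_1 - V_2)/36 + (V_1 - 0)/1.8 = 0
  Node 2: (V_2 - V_1)/36 + (V_2 - 0)/220 = 0
Collecting terms (coefficients in siemens):
  1.139·V_1 - 0.02778·V_2 = 5
  0.03232·V_2 - 0.02778·V_1 = 0
Determinant D = (1.139)(0.03232) - (-0.02778)(-0.02778) = 0.03604
V_1 = [(5)(0.03232) - (-0.02778)(0)]/D = 4.484 V
V_2 = [(1.139)(0) - (5)(-0.02778)]/D = 3.854 V
V_th = V_2 - V_3 = 3.854 - 0 = 3.854 V
Step 2 — R_th: zero the source — replace V1 by a short circuit (node 3 merges into node 0) — and find the resistance seen between A (node 2) and B (node 0).
Reduce the network between node 2 (A) and node 0 (B) by series/parallel combination:
  Rp1 = R1 ‖ R3 (parallel, both between nodes 0 and 1) = 1/(1/1.8 + 1/1.8) = 0.9 Ω
  Rs1 = R2 + Rp1 (series, joined only at node 1) = 36 + 0.9 = 36.9 Ω
  Rp2 = R4 ‖ Rs1 (parallel, both between nodes 0 and 2) = 1/(1/220 + 1/36.9) = 31.6 Ω
R_th = 31.6 Ω
I_n = V_th/R_th = 3.854/31.6 = 0.122 A, and R_n = R_th = 31.6 Ω

Final answer: I_n = 0.122 A, R_n = 31.6 Ω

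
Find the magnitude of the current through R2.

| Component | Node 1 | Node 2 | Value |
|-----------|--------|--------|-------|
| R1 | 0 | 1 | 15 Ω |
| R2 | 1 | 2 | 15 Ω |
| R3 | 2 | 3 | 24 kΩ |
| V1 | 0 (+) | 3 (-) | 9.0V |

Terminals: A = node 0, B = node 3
Nodal analysis, taking node 3 as the 0 V reference.
Source V1 fixes V_0 = 9 V.
KCL at each unknown node (sum of currents leaving = 0; resistances in Ω):
  Node 1: (V_1 - 9)/15 + (V_1 - V_2)/15 = 0
  Node 2: (V_2 - V_1)/15 + (V_2 - 0)/24000 = 0
Collecting terms (coefficients in siemens):
  0.1333·V_1 - 0.06667·V_2 = 0.6
  0.06671·V_2 - 0.06667·V_1 = 0
Determinant D = (0.1333)(0.06671) - (-0.06667)(-0.06667) = 0.00445
V_1 = [(0.6)(0.06671) - (-0.06667)(0)]/D = 8.994 V
V_2 = [(0.1333)(0) - (0.6)(-0.06667)]/D = 8.989 V
I_R2 = (V_1 - V_2)/R2 = (8.994 - 8.989)/15 = 0.0003745 A
|I_R2| = 0.0003745 A

Final answer: |I_R2| = 0.0003745 A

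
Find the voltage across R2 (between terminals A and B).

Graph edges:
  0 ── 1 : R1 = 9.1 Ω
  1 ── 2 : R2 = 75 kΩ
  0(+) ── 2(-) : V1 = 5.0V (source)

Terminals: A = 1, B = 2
R1 and R2 are in series across V1 (node 0 → node 1 → node 2), and the output A–B is taken across R2, so this is a voltage divider.
Series current: I = V1/(R1 + R2) = 5/(9.1 + 75000) = 5/75010 = 0.00006666 A
V_R2 = I × R2 = V1 × R2/(R1 + R2) = 5 × 75000/75010 = 4.999 V

Final answer: 4.999 V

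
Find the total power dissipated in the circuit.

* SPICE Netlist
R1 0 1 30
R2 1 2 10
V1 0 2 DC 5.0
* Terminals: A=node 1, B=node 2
Nodal analysis, taking node 2 as the 0 V reference.
Source V1 fixes V_0 = 5 V.
KCL at each unknown node (sum of currents leaving = 0; resistances in Ω):
  Node 1: (V_1 - 5)/30 + (V_1 - 0)/10 = 0
Collecting terms: 0.1333 × V_1 = 0.1667  =>  V_1 = 1.25 V
Power in each resistor, P = (ΔV)²/R:
  P_R1 = (5 - 1.25)²/30 = 0.4688 W
  P_R2 = (1.25 - 0)²/10 = 0.1562 W
P_total = P_R1 + P_R2 = 0.625 W

Final answer: 0.625 W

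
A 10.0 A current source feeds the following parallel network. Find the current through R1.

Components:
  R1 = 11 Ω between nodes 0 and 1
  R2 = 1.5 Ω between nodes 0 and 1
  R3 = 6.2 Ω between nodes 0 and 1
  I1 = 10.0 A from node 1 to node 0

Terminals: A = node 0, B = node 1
All resistors sit directly between nodes 0 and 1, so they are in parallel and share one voltage V; the full source current 10 A splits among them.
1/R_par = 1/11 + 1/1.5 + 1/6.2 = 0.9189 S  =>  R_par = 1.088 Ω
V = I × R_par = 10 × 1.088 = 10.88 V
I_R1 = V/R1 = 10.88/11 = 0.9894 A

Final answer: 0.9894 A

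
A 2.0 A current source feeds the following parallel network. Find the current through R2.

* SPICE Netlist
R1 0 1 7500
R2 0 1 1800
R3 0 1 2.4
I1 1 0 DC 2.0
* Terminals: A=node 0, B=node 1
All resistors sit directly between nodes 0 and 1, so they are in parallel and share one voltage V; the full source current 2 A splits among them.
1/R_par = 1/7500 + 1/1800 + 1/2.4 = 0.4174 S  =>  R_par = 2.396 Ω
V = I × R_par = 2 × 2.396 = 4.792 V
I_R2 = V/R2 = 4.792/1800 = 0.002662 A

Final answer: 0.002662 A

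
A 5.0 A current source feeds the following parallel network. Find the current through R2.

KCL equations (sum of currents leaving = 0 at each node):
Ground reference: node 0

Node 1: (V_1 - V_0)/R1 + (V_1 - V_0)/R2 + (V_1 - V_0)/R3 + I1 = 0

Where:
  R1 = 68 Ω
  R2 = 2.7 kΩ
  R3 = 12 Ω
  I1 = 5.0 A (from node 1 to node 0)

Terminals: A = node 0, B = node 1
All resistors sit directly between nodes 0 and 1, so they are in parallel and share one voltage V; the full source current 5 A splits among them.
1/R_par = 1/68 + 1/2700 + 1/12 = 0.09841 S  =>  R_par = 10.16 Ω
V = I × R_par = 5 × 10.16 = 50.81 V
I_R2 = V/R2 = 50.81/2700 = 0.01882 A

Final answer: 0.01882 A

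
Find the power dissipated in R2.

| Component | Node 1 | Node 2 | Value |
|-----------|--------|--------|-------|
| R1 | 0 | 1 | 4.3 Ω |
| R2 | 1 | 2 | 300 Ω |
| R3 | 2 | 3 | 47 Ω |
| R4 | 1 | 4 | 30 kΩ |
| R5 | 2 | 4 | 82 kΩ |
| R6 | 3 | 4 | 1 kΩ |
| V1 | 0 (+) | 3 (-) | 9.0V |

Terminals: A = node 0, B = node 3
Nodal analysis, taking node 3 as the 0 V reference.
Source V1 fixes V_0 = 9 V.
KCL at each unknown node (sum of currents leaving = 0; resistances in Ω):
  Node 1: (V_1 - 9)/4.3 + (V_1 - V_2)/300 + (V_1 - V_4)/30000 = 0
  Node 2: (V_2 - V_1)/300 + (V_2 - 0)/47 + (V_2 - V_4)/82000 = 0
  Node 4: (V_4 - V_1)/30000 + (V_4 - V_2)/82000 + (V_4 - 0)/1000 = 0
Collecting terms (coefficients in siemens):
  0.2359·V_1 - 0.003333·V_2 - 0.00003333·V_4 = 2.093
  0.02462·V_2 - 0.003333·V_1 - 0.0000122·V_4 = 0
  0.001046·V_4 - 0.00003333·V_1 - 0.0000122·V_2 = 0
Solving these 3 simultaneous equations (Gaussian elimination) gives:
  V_1 = 8.889 V, V_2 = 1.203 V, V_4 = 0.2974 V
I_R2 = (V_1 - V_2)/R2 = (8.889 - 1.203)/300 = 0.02562 A
P_R2 = I_R2² × R2 = (0.02562)² × 300 = 0.1969 W

Final answer: 0.1969 W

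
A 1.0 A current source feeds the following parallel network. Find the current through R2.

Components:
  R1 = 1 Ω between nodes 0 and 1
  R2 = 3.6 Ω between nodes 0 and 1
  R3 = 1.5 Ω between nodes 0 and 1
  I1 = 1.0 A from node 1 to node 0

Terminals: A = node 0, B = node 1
All resistors sit directly between nodes 0 and 1, so they are in parallel and share one voltage V; the full source current 1 A splits among them.
1/R_par = 1/1 + 1/3.6 + 1/1.5 = 1.944 S  =>  R_par = 0.5143 Ω
V = I × R_par = 1 × 0.5143 = 0.5143 V
I_R2 = V/R2 = 0.5143/3.6 = 0.1429 A

Final answer: 0.1429 A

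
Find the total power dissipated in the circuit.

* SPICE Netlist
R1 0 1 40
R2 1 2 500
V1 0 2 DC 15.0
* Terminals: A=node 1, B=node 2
Nodal analysis, taking node 2 as the 0 V reference.
Source V1 fixes V_0 = 15 V.
KCL at each unknown node (sum of currents leaving = 0; resistances in Ω):
  Node 1: (V_1 - 15)/40 + (V_1 - 0)/500 = 0
Collecting terms: 0.027 × V_1 = 0.375  =>  V_1 = 13.89 V
Power in each resistor, P = (ΔV)²/R:
  P_R1 = (15 - 13.89)²/40 = 0.03086 W
  P_R2 = (13.89 - 0)²/500 = 0.3858 W
P_total = P_R1 + P_R2 = 0.4167 W

Final answer: 0.4167 W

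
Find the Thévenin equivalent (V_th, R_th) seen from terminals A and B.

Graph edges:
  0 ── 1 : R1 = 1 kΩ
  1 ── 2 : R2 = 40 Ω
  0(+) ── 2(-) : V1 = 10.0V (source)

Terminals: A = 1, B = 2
Step 1 — V_th is the open-circuit voltage V_A - V_B (nothing connected across the terminals).
Nodal analysis, taking node 2 as the 0 V reference.
Source V1 fixes V_0 = 10 V.
KCL at each unknown node (sum of currents leaving = 0; resistances in Ω):
  Node 1: (V_1 - 10)/1000 + (V_1 - 0)/40 = 0
Collecting terms: 0.026 × V_1 = 0.01  =>  V_1 = 0.3846 V
V_th = V_1 - V_2 = 0.3846 - 0 = 0.3846 V
Step 2 — R_th: zero the source — replace V1 by a short circuit (node 2 merges into node 0) — and find the resistance seen between A (node 1) and B (node 0).
Reduce the network between node 1 (A) and node 0 (B) by series/parallel combination:
  Rp1 = R1 ‖ R2 (parallel, both between nodes 0 and 1) = 1/(1/1000 + 1/40) = 38.46 Ω
R_th = 38.46 Ω

Final answer: V_th = 0.3846 V, R_th = 38.46 Ω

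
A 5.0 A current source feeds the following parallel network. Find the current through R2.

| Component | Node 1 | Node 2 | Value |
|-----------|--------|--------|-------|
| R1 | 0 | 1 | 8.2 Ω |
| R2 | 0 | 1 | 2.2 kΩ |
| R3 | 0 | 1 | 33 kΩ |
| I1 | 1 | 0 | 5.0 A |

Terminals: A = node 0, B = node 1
All resistors sit directly between nodes 0 and 1, so they are in parallel and share one voltage V; the full source current 5 A splits among them.
1/R_par = 1/8.2 + 1/2200 + 1/33000 = 0.1224 S  =>  R_par = 8.168 Ω
V = I × R_par = 5 × 8.168 = 40.84 V
I_R2 = V/R2 = 40.84/2200 = 0.01856 A

Final answer: 0.01856 A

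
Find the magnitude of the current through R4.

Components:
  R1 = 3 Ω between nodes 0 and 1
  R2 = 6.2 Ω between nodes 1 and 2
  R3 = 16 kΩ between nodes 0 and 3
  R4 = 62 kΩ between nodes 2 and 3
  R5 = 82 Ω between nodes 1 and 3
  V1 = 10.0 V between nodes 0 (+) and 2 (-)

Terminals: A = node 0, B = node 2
Nodal analysis, taking node 2 as the 0 V reference.
Source V1 fixes V_0 = 10 V.
KCL at each unknown node (sum of currents leaving = 0; resistances in Ω):
  Node 1: (V_1 - 10)/3 + (V_1 - 0)/6.2 + (V_1 - V_3)/82 = 0
  Node 3: (V_3 - 10)/16000 + (V_3 - 0)/62000 + (V_3 - V_1)/82 = 0
Collecting terms (coefficients in siemens):
  0.5068·V_1 - 0.0122·V_3 = 3.333
  0.01227·V_3 - 0.0122·V_1 = 0.000625
Determinant D = (0.5068)(0.01227) - (-0.0122)(-0.0122) = 0.006072
V_1 = [(3.333)(0.01227) - (-0.0122)(0.000625)]/D = 6.739 V
V_3 = [(0.5068)(0.000625) - (3.333)(-0.0122)]/D = 6.747 V
I_R4 = (V_2 - V_3)/R4 = (0 - 6.747)/62000 = -0.0001088 A
|I_R4| = 0.0001088 A

Final answer: |I_R4| = 0.0001088 A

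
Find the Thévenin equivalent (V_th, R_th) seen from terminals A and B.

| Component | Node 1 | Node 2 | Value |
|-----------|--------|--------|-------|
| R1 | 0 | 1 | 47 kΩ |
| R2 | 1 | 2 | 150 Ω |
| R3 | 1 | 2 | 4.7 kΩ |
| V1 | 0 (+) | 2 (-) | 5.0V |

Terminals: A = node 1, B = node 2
Step 1 — V_th is the open-circuit voltage V_A - V_B (nothing connected across the terminals).
Nodal analysis, taking node 2 as the 0 V reference.
Source V1 fixes V_0 = 5 V.
KCL at each unknown node (sum of currents leaving = 0; resistances in Ω):
  Node 1: (V_1 - 5)/47000 + (V_1 - 0)/150 + (V_1 - 0)/4700 = 0
Collecting terms: 0.006901 × V_1 = 0.0001064  =>  V_1 = 0.01542 V
V_th = V_1 - V_2 = 0.01542 - 0 = 0.01542 V
Step 2 — R_th: zero the source — replace V1 by a short circuit (node 2 merges into node 0) — and find the resistance seen between A (node 1) and B (node 0).
Reduce the network between node 1 (A) and node 0 (B) by series/parallel combination:
  Rp1 = R1 ‖ R2 ‖ R3 (parallel, all between nodes 0 and 1) = 1/(1/47000 + 1/150 + 1/4700) = 144.9 Ω
R_th = 144.9 Ω

Final answer: V_th = 0.01542 V, R_th = 144.9 Ω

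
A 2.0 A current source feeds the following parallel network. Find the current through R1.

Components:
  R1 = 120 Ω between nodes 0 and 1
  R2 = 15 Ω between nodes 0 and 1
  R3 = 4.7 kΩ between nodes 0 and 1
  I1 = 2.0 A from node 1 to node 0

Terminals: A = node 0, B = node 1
All resistors sit directly between nodes 0 and 1, so they are in parallel and share one voltage V; the full source current 2 A splits among them.
1/R_par = 1/120 + 1/15 + 1/4700 = 0.07521 S  =>  R_par = 13.3 Ω
V = I × R_par = 2 × 13.3 = 26.59 V
I_R1 = V/R1 = 26.59/120 = 0.2216 A

Final answer: 0.2216 A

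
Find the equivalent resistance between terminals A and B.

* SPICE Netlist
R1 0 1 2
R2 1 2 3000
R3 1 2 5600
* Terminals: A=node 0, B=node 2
Reduce the network between node 0 (A) and node 2 (B) by series/parallel combination:
  Rp1 = R2 ‖ R3 (parallel, both between nodes 1 and 2) = 1/(1/3000 + 1/5600) = 1953 Ω
  Rs1 = R1 + Rp1 (series, joined only at node 1) = 2 + 1953 = 1955 Ω
R_eq = 1.955 kΩ

Final answer: 1.955 kΩ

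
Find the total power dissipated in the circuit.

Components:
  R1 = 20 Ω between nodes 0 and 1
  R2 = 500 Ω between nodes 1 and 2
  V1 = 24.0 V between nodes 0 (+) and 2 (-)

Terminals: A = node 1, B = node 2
Nodal analysis, taking node 2 as the 0 V reference.
Source V1 fixes V_0 = 24 V.
KCL at each unknown node (sum of currents leaving = 0; resistances in Ω):
  Node 1: (V_1 - 24)/20 + (V_1 - 0)/500 = 0
Collecting terms: 0.052 × V_1 = 1.2  =>  V_1 = 23.08 V
Power in each resistor, P = (ΔV)²/R:
  P_R1 = (24 - 23.08)²/20 = 0.0426 W
  P_R2 = (23.08 - 0)²/500 = 1.065 W
P_total = P_R1 + P_R2 = 1.108 W

Final answer: 1.108 W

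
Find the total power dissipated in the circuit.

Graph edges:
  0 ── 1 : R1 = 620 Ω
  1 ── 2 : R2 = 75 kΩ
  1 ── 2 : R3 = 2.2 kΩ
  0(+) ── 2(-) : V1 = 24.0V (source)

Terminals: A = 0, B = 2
Nodal analysis, taking node 2 as the 0 V reference.
Source V1 fixes V_0 = 24 V.
KCL at each unknown node (sum of currents leaving = 0; resistances in Ω):
  Node 1: (V_1 - 24)/620 + (V_1 - 0)/75000 + (V_1 - 0)/2200 = 0
Collecting terms: 0.002081 × V_1 = 0.03871  =>  V_1 = 18.6 V
Power in each resistor, P = (ΔV)²/R:
  P_R1 = (24 - 18.6)²/620 = 0.04697 W
  P_R2 = (18.6 - 0)²/75000 = 0.004615 W
  P_R3 = (18.6 - 0)²/2200 = 0.1573 W
P_total = P_R1 + P_R2 + P_R3 = 0.2089 W

Final answer: 0.2089 W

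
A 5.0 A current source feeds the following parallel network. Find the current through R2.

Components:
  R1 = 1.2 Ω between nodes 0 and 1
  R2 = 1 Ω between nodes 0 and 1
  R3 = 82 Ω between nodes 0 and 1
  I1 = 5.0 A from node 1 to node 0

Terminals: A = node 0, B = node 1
All resistors sit directly between nodes 0 and 1, so they are in parallel and share one voltage V; the full source current 5 A splits among them.
1/R_par = 1/1.2 + 1/1 + 1/82 = 1.846 S  =>  R_par = 0.5419 Ω
V = I × R_par = 5 × 0.5419 = 2.709 V
I_R2 = V/R2 = 2.709/1 = 2.709 A

Final answer: 2.709 A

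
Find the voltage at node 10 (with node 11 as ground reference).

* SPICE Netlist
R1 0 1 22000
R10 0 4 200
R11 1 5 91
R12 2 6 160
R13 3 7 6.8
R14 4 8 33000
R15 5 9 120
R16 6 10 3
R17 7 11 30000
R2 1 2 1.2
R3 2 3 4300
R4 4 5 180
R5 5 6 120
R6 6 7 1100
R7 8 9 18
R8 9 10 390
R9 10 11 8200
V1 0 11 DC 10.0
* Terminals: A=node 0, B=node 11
Nodal analysis, taking node 11 as the 0 V reference.
Source V1 fixes V_0 = 10 V.
KCL at each unknown node (sum of currents leaving = 0; resistances in Ω):
  Node 1: (V_1 - 10)/22000 + (V_1 - V_2)/1.2 + (V_1 - V_5)/91 = 0
  Node 2: (V_2 - V_1)/1.2 + (V_2 - V_3)/4300 + (V_2 - V_6)/160 = 0
  Node 3: (V_3 - V_2)/4300 + (V_3 - V_7)/6.8 = 0
  Node 4: (V_4 - V_5)/180 + (V_4 - 10)/200 + (V_4 - V_8)/33000 = 0
  Node 5: (V_5 - V_4)/180 + (V_5 - V_6)/120 + (V_5 - V_1)/91 + (V_5 - V_9)/120 = 0
  Node 6: (V_6 - V_5)/120 + (V_6 - V_7)/1100 + (V_6 - V_2)/160 + (V_6 - V_10)/3 = 0
  Node 7: (V_7 - V_6)/1100 + (V_7 - V_3)/6.8 + (V_7 - 0)/30000 = 0
  Node 8: (V_8 - V_9)/18 + (V_8 - V_4)/33000 = 0
  Node 9: (V_9 - V_8)/18 + (V_9 - V_10)/390 + (V_9 - V_5)/120 = 0
  Node 10: (V_10 - V_9)/390 + (V_10 - 0)/8200 + (V_10 - V_6)/3 = 0
Collecting terms (coefficients in siemens):
  0.8444·V_1 - 0.8333·V_2 - 0.01099·V_5 = 0.0004545
  0.8398·V_2 - 0.8333·V_1 - 0.0002326·V_3 - 0.00625·V_6 = 0
  0.1473·V_3 - 0.0002326·V_2 - 0.1471·V_7 = 0
  0.01059·V_4 - 0.005556·V_5 - 0.0000303·V_8 = 0.05
  0.03321·V_5 - 0.01099·V_1 - 0.005556·V_4 - 0.008333·V_6 - 0.008333·V_9 = 0
  0.3488·V_6 - 0.00625·V_2 - 0.008333·V_5 - 0.0009091·V_7 - 0.3333·V_10 = 0
  0.148·V_7 - 0.1471·V_3 - 0.0009091·V_6 = 0
  0.05559·V_8 - 0.0000303·V_4 - 0.05556·V_9 = 0
  0.06645·V_9 - 0.008333·V_5 - 0.05556·V_8 - 0.002564·V_10 = 0
  0.336·V_10 - 0.3333·V_6 - 0.002564·V_9 = 0
Solving these 10 simultaneous equations (Gaussian elimination) gives:
  V_1 = 9.425 V, V_2 = 9.424 V, V_3 = 9.112 V, V_4 = 9.716 V
  V_5 = 9.462 V, V_6 = 9.365 V, V_7 = 9.111 V, V_8 = 9.44 V
  V_9 = 9.439 V, V_10 = 9.362 V
The requested potential is V_10 = 9.362 V.

Final answer: V_10 = 9.362 V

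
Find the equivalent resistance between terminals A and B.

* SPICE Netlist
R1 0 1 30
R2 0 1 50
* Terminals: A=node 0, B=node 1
Reduce the network between node 0 (A) and node 1 (B) by series/parallel combination:
  Rp1 = R1 ‖ R2 (parallel, both between nodes 0 and 1) = 1/(1/30 + 1/50) = 18.75 Ω
R_eq = 18.75 Ω

Final answer: 18.75 Ω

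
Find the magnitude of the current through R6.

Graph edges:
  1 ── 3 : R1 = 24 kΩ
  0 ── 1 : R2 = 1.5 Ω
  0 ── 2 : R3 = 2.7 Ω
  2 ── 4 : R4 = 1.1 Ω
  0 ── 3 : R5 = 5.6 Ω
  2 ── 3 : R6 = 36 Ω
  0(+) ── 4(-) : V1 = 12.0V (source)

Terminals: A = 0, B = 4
Nodal analysis, taking node 4 as the 0 V reference.
Source V1 fixes V_0 = 12 V.
KCL at each unknown node (sum of currents leaving = 0; resistances in Ω):
  Node 1: (V_1 - V_3)/24000 + (V_1 - 12)/1.5 = 0
  Node 2: (V_2 - 12)/2.7 + (V_2 - 0)/1.1 + (V_2 - V_3)/36 = 0
  Node 3: (V_3 - V_1)/24000 + (V_3 - 12)/5.6 + (V_3 - V_2)/36 = 0
Collecting terms (coefficients in siemens):
  0.6667·V_1 - 0.00004167·V_3 = 8
  1.307·V_2 - 0.02778·V_3 = 4.444
  0.2064·V_3 - 0.00004167·V_1 - 0.02778·V_2 = 2.143
Solving these 3 simultaneous equations (Gaussian elimination) gives:
  V_1 = 12 V, V_2 = 3.631 V, V_3 = 10.87 V
I_R6 = (V_2 - V_3)/R6 = (3.631 - 10.87)/36 = -0.2012 A
|I_R6| = 0.2012 A

Final answer: |I_R6| = 0.2012 A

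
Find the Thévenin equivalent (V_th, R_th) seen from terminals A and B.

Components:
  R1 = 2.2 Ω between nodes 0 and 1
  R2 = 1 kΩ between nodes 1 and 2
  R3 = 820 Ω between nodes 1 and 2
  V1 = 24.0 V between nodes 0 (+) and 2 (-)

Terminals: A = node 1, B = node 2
Step 1 — V_th is the open-circuit voltage V_A - V_B (nothing connected across the terminals).
Nodal analysis, taking node 2 as the 0 V reference.
Source V1 fixes V_0 = 24 V.
KCL at each unknown node (sum of currents leaving = 0; resistances in Ω):
  Node 1: (V_1 - 24)/2.2 + (V_1 - 0)/1000 + (V_1 - 0)/820 = 0
Collecting terms: 0.4568 × V_1 = 10.91  =>  V_1 = 23.88 V
V_th = V_1 - V_2 = 23.88 - 0 = 23.88 V
Step 2 — R_th: zero the source — replace V1 by a short circuit (node 2 merges into node 0) — and find the resistance seen between A (node 1) and B (node 0).
Reduce the network between node 1 (A) and node 0 (B) by series/parallel combination:
  Rp1 = R1 ‖ R2 ‖ R3 (parallel, all between nodes 0 and 1) = 1/(1/2.2 + 1/1000 + 1/820) = 2.189 Ω
R_th = 2.189 Ω

Final answer: V_th = 23.88 V, R_th = 2.189 Ω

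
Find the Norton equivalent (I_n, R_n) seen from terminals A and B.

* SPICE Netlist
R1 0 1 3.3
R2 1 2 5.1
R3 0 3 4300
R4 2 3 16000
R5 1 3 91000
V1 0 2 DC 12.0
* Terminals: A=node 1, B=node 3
Find the Thévenin equivalent first; then I_n = V_th/R_th and R_n = R_th.
Step 1 — V_th is the open-circuit voltage V_A - V_B (nothing connected across the terminals).
Nodal analysis, taking node 2 as the 0 V reference.
Source V1 fixes V_0 = 12 V.
KCL at each unknown node (sum of currents leaving = 0; resistances in Ω):
  Node 1: (V_1 - 12)/3.3 + (V_1 - 0)/5.1 + (V_1 - V_3)/91000 = 0
  Node 3: (V_3 - 12)/4300 + (V_3 - 0)/16000 + (V_3 - V_1)/91000 = 0
Collecting terms (coefficients in siemens):
  0.4991·V_1 - 0.00001099·V_3 = 3.636
  0.000306·V_3 - 0.00001099·V_1 = 0.002791
Determinant D = (0.4991)(0.000306) - (-0.00001099)(-0.00001099) = 0.0001528
V_1 = [(3.636)(0.000306) - (-0.00001099)(0.002791)]/D = 7.286 V
V_3 = [(0.4991)(0.002791) - (3.636)(-0.00001099)]/D = 9.38 V
V_th = V_1 - V_3 = 7.286 - 9.38 = -2.094 V
Step 2 — R_th: zero the source — replace V1 by a short circuit (node 2 merges into node 0) — and find the resistance seen between A (node 1) and B (node 3).
Reduce the network between node 1 (A) and node 3 (B) by series/parallel combination:
  Rp1 = R1 ‖ R2 (parallel, both between nodes 0 and 1) = 1/(1/3.3 + 1/5.1) = 2.004 Ω
  Rp2 = R3 ‖ R4 (parallel, both between nodes 0 and 3) = 1/(1/4300 + 1/16000) = 3389 Ω
  Rs1 = Rp1 + Rp2 (series, joined only at node 0) = 2.004 + 3389 = 3391 Ω
  Rp3 = R5 ‖ Rs1 (parallel, both between nodes 1 and 3) = 1/(1/91000 + 1/3391) = 3269 Ω
R_th = 3.269 kΩ
I_n = V_th/R_th = -2.094/3269 = -0.0006406 A, and R_n = R_th = 3.269 kΩ

Final answer: I_n = -0.0006406 A, R_n = 3.269 kΩ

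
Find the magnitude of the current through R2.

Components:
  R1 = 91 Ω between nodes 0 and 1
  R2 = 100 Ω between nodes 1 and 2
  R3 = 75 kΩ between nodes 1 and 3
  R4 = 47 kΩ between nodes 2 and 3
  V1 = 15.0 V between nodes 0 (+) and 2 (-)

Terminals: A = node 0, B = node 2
Nodal analysis, taking node 2 as the 0 V reference.
Source V1 fixes V_0 = 15 V.
KCL at each unknown node (sum of currents leaving = 0; resistances in Ω):
  Node 1: (V_1 - 15)/91 + (V_1 - 0)/100 + (V_1 - V_3)/75000 = 0
  Node 3: (V_3 - V_1)/75000 + (V_3 - 0)/47000 = 0
Collecting terms (coefficients in siemens):
  0.021·V_1 - 0.00001333·V_3 = 0.1648
  0.00003461·V_3 - 0.00001333·V_1 = 0
Determinant D = (0.021)(0.00003461) - (-0.00001333)(-0.00001333) = 0.0000007267
V_1 = [(0.1648)(0.00003461) - (-0.00001333)(0)]/D = 7.85 V
V_3 = [(0.021)(0) - (0.1648)(-0.00001333)]/D = 3.024 V
I_R2 = (V_1 - V_2)/R2 = (7.85 - 0)/100 = 0.0785 A
|I_R2| = 0.0785 A

Final answer: |I_R2| = 0.0785 A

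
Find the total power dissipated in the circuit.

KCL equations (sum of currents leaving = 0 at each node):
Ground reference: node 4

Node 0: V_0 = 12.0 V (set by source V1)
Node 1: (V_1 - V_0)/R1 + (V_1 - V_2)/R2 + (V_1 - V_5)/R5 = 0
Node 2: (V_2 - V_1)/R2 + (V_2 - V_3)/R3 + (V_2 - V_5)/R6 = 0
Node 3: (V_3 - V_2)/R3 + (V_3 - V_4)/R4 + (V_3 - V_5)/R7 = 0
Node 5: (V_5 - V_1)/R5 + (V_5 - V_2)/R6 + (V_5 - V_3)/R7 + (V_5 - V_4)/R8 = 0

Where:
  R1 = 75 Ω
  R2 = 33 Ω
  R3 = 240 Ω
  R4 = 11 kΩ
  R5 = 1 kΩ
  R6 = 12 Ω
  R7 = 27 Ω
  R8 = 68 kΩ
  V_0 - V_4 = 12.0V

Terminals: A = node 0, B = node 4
Nodal analysis, taking node 4 as the 0 V reference.
Source V1 fixes V_0 = 12 V.
KCL at each unknown node (sum of currents leaving = 0; resistances in Ω):
  Node 1: (V_1 - 12)/75 + (V_1 - V_2)/33 + (V_1 - V_5)/1000 = 0
  Node 2: (V_2 - V_1)/33 + (V_2 - V_3)/240 + (V_2 - V_5)/12 = 0
  Node 3: (V_3 - V_2)/240 + (V_3 - 0)/11000 + (V_3 - V_5)/27 = 0
  Node 5: (V_5 - V_1)/1000 + (V_5 - V_2)/12 + (V_5 - V_3)/27 + (V_5 - 0)/68000 = 0
Collecting terms (coefficients in siemens):
  0.04464·V_1 - 0.0303·V_2 - 0.001·V_5 = 0.16
  0.1178·V_2 - 0.0303·V_1 - 0.004167·V_3 - 0.08333·V_5 = 0
  0.04129·V_3 - 0.004167·V_2 - 0.03704·V_5 = 0
  0.1214·V_5 - 0.001·V_1 - 0.08333·V_2 - 0.03704·V_3 = 0
Solving these 4 simultaneous equations (Gaussian elimination) gives:
  V_1 = 11.91 V, V_2 = 11.87 V, V_3 = 11.83 V, V_5 = 11.85 V
Power in each resistor, P = (ΔV)²/R:
  P_R1 = (12 - 11.91)²/75 = 0.0001171 W
  P_R2 = (11.91 - 11.87)²/33 = 0.00004734 W
  P_R3 = (11.87 - 11.83)²/240 = 0.00000581 W
  P_R4 = (11.83 - 0)²/11000 = 0.01272 W
  P_R5 = (11.91 - 11.85)²/1000 = 0.000002707 W
  P_R6 = (11.87 - 11.85)²/12 = 0.00001303 W
  P_R7 = (11.83 - 11.85)²/27 = 0.00002284 W
  P_R8 = (0 - 11.85)²/68000 = 0.002067 W
P_total = P_R1 + P_R2 + P_R3 + P_R4 + P_R5 + P_R6 + P_R7 + P_R8 = 0.015 W

Final answer: 0.015 W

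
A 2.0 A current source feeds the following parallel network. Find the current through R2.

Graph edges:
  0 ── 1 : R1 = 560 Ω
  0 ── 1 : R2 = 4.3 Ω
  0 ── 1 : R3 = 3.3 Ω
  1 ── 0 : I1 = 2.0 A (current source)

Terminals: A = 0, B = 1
All resistors sit directly between nodes 0 and 1, so they are in parallel and share one voltage V; the full source current 2 A splits among them.
1/R_par = 1/560 + 1/4.3 + 1/3.3 = 0.5374 S  =>  R_par = 1.861 Ω
V = I × R_par = 2 × 1.861 = 3.722 V
I_R2 = V/R2 = 3.722/4.3 = 0.8655 A

Final answer: 0.8655 A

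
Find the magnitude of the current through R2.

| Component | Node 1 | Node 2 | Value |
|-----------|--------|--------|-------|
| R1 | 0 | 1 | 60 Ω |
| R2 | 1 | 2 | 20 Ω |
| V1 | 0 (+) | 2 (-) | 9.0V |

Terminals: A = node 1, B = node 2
Nodal analysis, taking node 2 as the 0 V reference.
Source V1 fixes V_0 = 9 V.
KCL at each unknown node (sum of currents leaving = 0; resistances in Ω):
  Node 1: (V_1 - 9)/60 + (V_1 - 0)/20 = 0
Collecting terms: 0.06667 × V_1 = 0.15  =>  V_1 = 2.25 V
I_R2 = (V_1 - V_2)/R2 = (2.25 - 0)/20 = 0.1125 A
|I_R2| = 0.1125 A

Final answer: |I_R2| = 0.1125 A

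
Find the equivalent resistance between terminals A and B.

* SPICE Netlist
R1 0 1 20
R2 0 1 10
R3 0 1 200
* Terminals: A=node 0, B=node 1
Reduce the network between node 0 (A) and node 1 (B) by series/parallel combination:
  Rp1 = R1 ‖ R2 ‖ R3 (parallel, all between nodes 0 and 1) = 1/(1/20 + 1/10 + 1/200) = 6.452 Ω
R_eq = 6.452 Ω

Final answer: 6.452 Ω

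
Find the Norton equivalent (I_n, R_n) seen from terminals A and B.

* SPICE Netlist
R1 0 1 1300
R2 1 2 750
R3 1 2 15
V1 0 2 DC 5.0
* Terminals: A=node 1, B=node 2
Find the Thévenin equivalent first; then I_n = V_th/R_th and R_n = R_th.
Step 1 — V_th is the open-circuit voltage V_A - V_B (nothing connected across the terminals).
Nodal analysis, taking node 2 as the 0 V reference.
Source V1 fixes V_0 = 5 V.
KCL at each unknown node (sum of currents leaving = 0; resistances in Ω):
  Node 1: (V_1 - 5)/1300 + (V_1 - 0)/750 + (V_1 - 0)/15 = 0
Collecting terms: 0.06877 × V_1 = 0.003846  =>  V_1 = 0.05593 V
V_th = V_1 - V_2 = 0.05593 - 0 = 0.05593 V
Step 2 — R_th: zero the source — replace V1 by a short circuit (node 2 merges into node 0) — and find the resistance seen between A (node 1) and B (node 0).
Reduce the network between node 1 (A) and node 0 (B) by series/parallel combination:
  Rp1 = R1 ‖ R2 ‖ R3 (parallel, all between nodes 0 and 1) = 1/(1/1300 + 1/750 + 1/15) = 14.54 Ω
R_th = 14.54 Ω
I_n = V_th/R_th = 0.05593/14.54 = 0.003846 A, and R_n = R_th = 14.54 Ω

Final answer: I_n = 0.003846 A, R_n = 14.54 Ω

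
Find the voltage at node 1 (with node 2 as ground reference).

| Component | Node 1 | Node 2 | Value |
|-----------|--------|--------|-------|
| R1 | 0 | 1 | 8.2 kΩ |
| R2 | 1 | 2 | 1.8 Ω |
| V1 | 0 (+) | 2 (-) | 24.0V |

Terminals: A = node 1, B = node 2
Nodal analysis, taking node 2 as the 0 V reference.
Source V1 fixes V_0 = 24 V.
KCL at each unknown node (sum of currents leaving = 0; resistances in Ω):
  Node 1: (V_1 - 24)/8200 + (V_1 - 0)/1.8 = 0
Collecting terms: 0.5557 × V_1 = 0.002927  =>  V_1 = 0.005267 V
The requested potential is V_1 = 0.005267 V.

Final answer: V_1 = 0.005267 V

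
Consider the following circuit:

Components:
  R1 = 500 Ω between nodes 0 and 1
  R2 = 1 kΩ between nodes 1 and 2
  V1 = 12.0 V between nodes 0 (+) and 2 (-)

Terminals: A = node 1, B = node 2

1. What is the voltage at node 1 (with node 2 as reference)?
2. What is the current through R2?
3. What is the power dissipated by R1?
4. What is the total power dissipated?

Nodal analysis, taking node 2 as the 0 V reference.
Source V1 fixes V_0 = 12 V.
KCL at each unknown node (sum of currents leaving = 0; resistances in Ω):
  Node 1: (V_1 - 12)/500 + (V_1 - 0)/1000 = 0
Collecting terms: 0.003 × V_1 = 0.024  =>  V_1 = 8 V
Part 1:
  Read off the nodal solution: V_1 = 8 V
Part 2:
  I_R2 = (V_1 - V_2)/R2 = (8 - 0)/1000 = 0.008 A
  Magnitude: I_R2 = 0.008 A
Part 3:
  I_R1 = (V_0 - V_1)/R1 = (12 - 8)/500 = 0.008 A
  P_R1 = I_R1² × R1 = (0.008)² × 500 = 0.032 W
Part 4:
  Power in each resistor, P = (ΔV)²/R:
    P_R1 = (12 - 8)²/500 = 0.032 W
    P_R2 = (8 - 0)²/1000 = 0.064 W
  P_total = P_R1 + P_R2 = 0.096 W

Final answers:
1. V_1 = 8 V
2. I_R2 = 0.008 A
3. P_R1 = 0.032 W
4. P_total = 0.096 W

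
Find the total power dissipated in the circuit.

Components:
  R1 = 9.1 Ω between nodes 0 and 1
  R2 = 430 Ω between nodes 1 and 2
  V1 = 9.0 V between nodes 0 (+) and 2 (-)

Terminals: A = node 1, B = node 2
Nodal analysis, taking node 2 as the 0 V reference.
Source V1 fixes V_0 = 9 V.
KCL at each unknown node (sum of currents leaving = 0; resistances in Ω):
  Node 1: (V_1 - 9)/9.1 + (V_1 - 0)/430 = 0
Collecting terms: 0.1122 × V_1 = 0.989  =>  V_1 = 8.813 V
Power in each resistor, P = (ΔV)²/R:
  P_R1 = (9 - 8.813)²/9.1 = 0.003823 W
  P_R2 = (8.813 - 0)²/430 = 0.1806 W
P_total = P_R1 + P_R2 = 0.1845 W

Final answer: 0.1845 W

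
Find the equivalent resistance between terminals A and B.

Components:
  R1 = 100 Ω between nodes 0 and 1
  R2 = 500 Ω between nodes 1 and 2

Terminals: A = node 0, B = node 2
Reduce the network between node 0 (A) and node 2 (B) by series/parallel combination:
  Rs1 = R1 + R2 (series, joined only at node 1) = 100 + 500 = 600 Ω
R_eq = 600 Ω

Final answer: 600 Ω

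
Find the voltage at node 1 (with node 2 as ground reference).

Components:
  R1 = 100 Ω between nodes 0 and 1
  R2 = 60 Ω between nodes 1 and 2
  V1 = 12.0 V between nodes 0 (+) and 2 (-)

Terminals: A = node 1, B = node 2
Nodal analysis, taking node 2 as the 0 V reference.
Source V1 fixes V_0 = 12 V.
KCL at each unknown node (sum of currents leaving = 0; resistances in Ω):
  Node 1: (V_1 - 12)/100 + (V_1 - 0)/60 = 0
Collecting terms: 0.02667 × V_1 = 0.12  =>  V_1 = 4.5 V
The requested potential is V_1 = 4.5 V.

Final answer: V_1 = 4.5 V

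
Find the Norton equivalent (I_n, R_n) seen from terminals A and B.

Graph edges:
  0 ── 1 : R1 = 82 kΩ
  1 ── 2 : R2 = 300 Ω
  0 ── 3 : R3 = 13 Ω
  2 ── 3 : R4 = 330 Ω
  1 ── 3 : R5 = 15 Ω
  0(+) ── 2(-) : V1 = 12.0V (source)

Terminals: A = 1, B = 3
Find the Thévenin equivalent first; then I_n = V_th/R_th and R_n = R_th.
Step 1 — V_th is the open-circuit voltage V_A - V_B (nothing connected across the terminals).
Nodal analysis, taking node 2 as the 0 V reference.
Source V1 fixes V_0 = 12 V.
KCL at each unknown node (sum of currents leaving = 0; resistances in Ω):
  Node 1: (V_1 - 12)/82000 + (V_1 - 0)/300 + (V_1 - V_3)/15 = 0
  Node 3: (V_3 - 12)/13 + (V_3 - 0)/330 + (V_3 - V_1)/15 = 0
Collecting terms (coefficients in siemens):
  0.07001·V_1 - 0.06667·V_3 = 0.0001463
  0.1466·V_3 - 0.06667·V_1 = 0.9231
Determinant D = (0.07001)(0.1466) - (-0.06667)(-0.06667) = 0.005821
V_1 = [(0.0001463)(0.1466) - (-0.06667)(0.9231)]/D = 10.58 V
V_3 = [(0.07001)(0.9231) - (0.0001463)(-0.06667)]/D = 11.1 V
V_th = V_1 - V_3 = 10.58 - 11.1 = -0.5285 V
Step 2 — R_th: zero the source — replace V1 by a short circuit (node 2 merges into node 0) — and find the resistance seen between A (node 1) and B (node 3).
Reduce the network between node 1 (A) and node 3 (B) by series/parallel combination:
  Rp1 = R1 ‖ R2 (parallel, both between nodes 0 and 1) = 1/(1/82000 + 1/300) = 298.9 Ω
  Rp2 = R3 ‖ R4 (parallel, both between nodes 0 and 3) = 1/(1/13 + 1/330) = 12.51 Ω
  Rs1 = Rp1 + Rp2 (series, joined only at node 0) = 298.9 + 12.51 = 311.4 Ω
  Rp3 = R5 ‖ Rs1 (parallel, both between nodes 1 and 3) = 1/(1/15 + 1/311.4) = 14.31 Ω
R_th = 14.31 Ω
I_n = V_th/R_th = -0.5285/14.31 = -0.03693 A, and R_n = R_th = 14.31 Ω

Final answer: I_n = -0.03693 A, R_n = 14.31 Ω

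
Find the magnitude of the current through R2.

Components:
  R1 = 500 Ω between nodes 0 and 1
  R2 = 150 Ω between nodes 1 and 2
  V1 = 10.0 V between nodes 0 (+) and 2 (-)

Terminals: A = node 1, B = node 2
Nodal analysis, taking node 2 as the 0 V reference.
Source V1 fixes V_0 = 10 V.
KCL at each unknown node (sum of currents leaving = 0; resistances in Ω):
  Node 1: (V_1 - 10)/500 + (V_1 - 0)/150 = 0
Collecting terms: 0.008667 × V_1 = 0.02  =>  V_1 = 2.308 V
I_R2 = (V_1 - V_2)/R2 = (2.308 - 0)/150 = 0.01538 A
|I_R2| = 0.01538 A

Final answer: |I_R2| = 0.01538 A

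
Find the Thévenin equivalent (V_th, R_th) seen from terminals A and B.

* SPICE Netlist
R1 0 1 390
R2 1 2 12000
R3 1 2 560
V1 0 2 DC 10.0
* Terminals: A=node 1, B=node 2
Step 1 — V_th is the open-circuit voltage V_A - V_B (nothing connected across the terminals).
Nodal analysis, taking node 2 as the 0 V reference.
Source V1 fixes V_0 = 10 V.
KCL at each unknown node (sum of currents leaving = 0; resistances in Ω):
  Node 1: (V_1 - 10)/390 + (V_1 - 0)/12000 + (V_1 - 0)/560 = 0
Collecting terms: 0.004433 × V_1 = 0.02564  =>  V_1 = 5.784 V
V_th = V_1 - V_2 = 5.784 - 0 = 5.784 V
Step 2 — R_th: zero the source — replace V1 by a short circuit (node 2 merges into node 0) — and find the resistance seen between A (node 1) and B (node 0).
Reduce the network between node 1 (A) and node 0 (B) by series/parallel combination:
  Rp1 = R1 ‖ R2 ‖ R3 (parallel, all between nodes 0 and 1) = 1/(1/390 + 1/12000 + 1/560) = 225.6 Ω
R_th = 225.6 Ω

Final answer: V_th = 5.784 V, R_th = 225.6 Ω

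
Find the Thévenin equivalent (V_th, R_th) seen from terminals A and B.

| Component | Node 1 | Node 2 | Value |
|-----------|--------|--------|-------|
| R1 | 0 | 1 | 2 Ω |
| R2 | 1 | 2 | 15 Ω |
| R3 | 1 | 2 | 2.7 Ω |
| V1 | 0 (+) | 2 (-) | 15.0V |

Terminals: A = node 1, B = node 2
Step 1 — V_th is the open-circuit voltage V_A - V_B (nothing connected across the terminals).
Nodal analysis, taking node 2 as the 0 V reference.
Source V1 fixes V_0 = 15 V.
KCL at each unknown node (sum of currents leaving = 0; resistances in Ω):
  Node 1: (V_1 - 15)/2 + (V_1 - 0)/15 + (V_1 - 0)/2.7 = 0
Collecting terms: 0.937 × V_1 = 7.5  =>  V_1 = 8.004 V
V_th = V_1 - V_2 = 8.004 - 0 = 8.004 V
Step 2 — R_th: zero the source — replace V1 by a short circuit (node 2 merges into node 0) — and find the resistance seen between A (node 1) and B (node 0).
Reduce the network between node 1 (A) and node 0 (B) by series/parallel combination:
  Rp1 = R1 ‖ R2 ‖ R3 (parallel, all between nodes 0 and 1) = 1/(1/2 + 1/15 + 1/2.7) = 1.067 Ω
R_th = 1.067 Ω

Final answer: V_th = 8.004 V, R_th = 1.067 Ω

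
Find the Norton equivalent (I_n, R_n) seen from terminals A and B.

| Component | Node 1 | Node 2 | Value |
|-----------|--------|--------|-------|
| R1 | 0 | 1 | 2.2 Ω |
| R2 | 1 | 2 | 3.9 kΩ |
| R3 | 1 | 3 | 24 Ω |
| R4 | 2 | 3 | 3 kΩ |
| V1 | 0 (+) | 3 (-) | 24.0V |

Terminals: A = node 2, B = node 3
Find the Thévenin equivalent first; then I_n = V_th/R_th and R_n = R_th.
Step 1 — V_th is the open-circuit voltage V_A - V_B (nothing connected across the terminals).
Nodal analysis, taking node 3 as the 0 V reference.
Source V1 fixes V_0 = 24 V.
KCL at each unknown node (sum of currents leaving = 0; resistances in Ω):
  Node 1: (V_1 - 24)/2.2 + (V_1 - V_2)/3900 + (V_1 - 0)/24 = 0
  Node 2: (V_2 - V_1)/3900 + (V_2 - 0)/3000 = 0
Collecting terms (coefficients in siemens):
  0.4965·V_1 - 0.0002564·V_2 = 10.91
  0.0005897·V_2 - 0.0002564·V_1 = 0
Determinant D = (0.4965)(0.0005897) - (-0.0002564)(-0.0002564) = 0.0002927
V_1 = [(10.91)(0.0005897) - (-0.0002564)(0)]/D = 21.98 V
V_2 = [(0.4965)(0) - (10.91)(-0.0002564)]/D = 9.556 V
V_th = V_2 - V_3 = 9.556 - 0 = 9.556 V
Step 2 — R_th: zero the source — replace V1 by a short circuit (node 3 merges into node 0) — and find the resistance seen between A (node 2) and B (node 0).
Reduce the network between node 2 (A) and node 0 (B) by series/parallel combination:
  Rp1 = R1 ‖ R3 (parallel, both between nodes 0 and 1) = 1/(1/2.2 + 1/24) = 2.015 Ω
  Rs1 = R2 + Rp1 (series, joined only at node 1) = 3900 + 2.015 = 3902 Ω
  Rp2 = R4 ‖ Rs1 (parallel, both between nodes 0 and 2) = 1/(1/3000 + 1/3902) = 1696 Ω
R_th = 1.696 kΩ
I_n = V_th/R_th = 9.556/1696 = 0.005634 A, and R_n = R_th = 1.696 kΩ

Final answer: I_n = 0.005634 A, R_n = 1.696 kΩ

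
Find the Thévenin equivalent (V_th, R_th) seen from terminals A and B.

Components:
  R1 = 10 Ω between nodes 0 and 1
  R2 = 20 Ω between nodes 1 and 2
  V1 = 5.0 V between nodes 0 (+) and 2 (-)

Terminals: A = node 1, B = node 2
Step 1 — V_th is the open-circuit voltage V_A - V_B (nothing connected across the terminals).
Nodal analysis, taking node 2 as the 0 V reference.
Source V1 fixes V_0 = 5 V.
KCL at each unknown node (sum of currents leaving = 0; resistances in Ω):
  Node 1: (V_1 - 5)/10 + (V_1 - 0)/20 = 0
Collecting terms: 0.15 × V_1 = 0.5  =>  V_1 = 3.333 V
V_th = V_1 - V_2 = 3.333 - 0 = 3.333 V
Step 2 — R_th: zero the source — replace V1 by a short circuit (node 2 merges into node 0) — and find the resistance seen between A (node 1) and B (node 0).
Reduce the network between node 1 (A) and node 0 (B) by series/parallel combination:
  Rp1 = R1 ‖ R2 (parallel, both between nodes 0 and 1) = 1/(1/10 + 1/20) = 6.667 Ω
R_th = 6.667 Ω

Final answer: V_th = 3.333 V, R_th = 6.667 Ω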